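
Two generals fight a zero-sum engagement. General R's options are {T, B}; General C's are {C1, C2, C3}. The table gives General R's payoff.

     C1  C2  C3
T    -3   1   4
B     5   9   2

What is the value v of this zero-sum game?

13/5

Row minima: T → -3, B → 2; maximin = 2.
Column maxima: C1 → 5, C2 → 9, C3 → 4; minimax = 4.
2 ≠ 4, so there is no saddle point; optimal play is mixed.
C2 is strictly dominated by C1 (it gives General R strictly more in every row), so General C never plays it.
On the remaining 2×2 (T, B vs C1, C3):
Let General R play T with probability p. Expected payoff against C1: (-3)p + 5(1−p) = −8p + 5; against C3: 4p + 2(1−p) = 2p + 2.
Setting these equal: −8p + 5 = 2p + 2 ⇒ −10p = -3 ⇒ p = 3/10, and the value is (-8)·(3/10) + 5 = 13/5.
For General C: with q = P(C1), equating T's and B's payoffs gives −7q + 4 = 3q + 2 ⇒ q = 1/5.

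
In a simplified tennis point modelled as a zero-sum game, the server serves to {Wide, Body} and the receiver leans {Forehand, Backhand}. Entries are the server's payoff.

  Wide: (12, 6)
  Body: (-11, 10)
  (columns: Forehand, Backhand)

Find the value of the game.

62/9

Row minima: Wide → 6, Body → -11; maximin = 6.
Column maxima: Forehand → 12, Backhand → 10; minimax = 10.
6 ≠ 10, so there is no saddle point; optimal play is mixed.
Let the server play Wide with probability p. Expected payoff against Forehand: 12p + (-11)(1−p) = 23p − 11; against Backhand: 6p + 10(1−p) = −4p + 10.
Setting these equal: 23p − 11 = −4p + 10 ⇒ 27p = 21 ⇒ p = 7/9, and the value is (23)·(7/9) − 11 = 62/9.
For the receiver: with q = P(Forehand), equating Wide's and Body's payoffs gives 6q + 6 = −21q + 10 ⇒ q = 4/27.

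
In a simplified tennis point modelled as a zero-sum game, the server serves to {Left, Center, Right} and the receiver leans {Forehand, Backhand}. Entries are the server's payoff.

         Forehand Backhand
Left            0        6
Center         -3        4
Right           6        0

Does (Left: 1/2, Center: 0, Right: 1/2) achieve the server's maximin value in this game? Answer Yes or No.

Yes

Against Forehand this mix gives (1/2)·0 + (1/2)·6 = 3.
Against Backhand this mix gives (1/2)·6 + (1/2)·0 = 3.
All of the receiver's active replies (Forehand, Backhand) yield 3, and no column does worse for the server. The mix makes the receiver indifferent and guarantees 3, so it is optimal.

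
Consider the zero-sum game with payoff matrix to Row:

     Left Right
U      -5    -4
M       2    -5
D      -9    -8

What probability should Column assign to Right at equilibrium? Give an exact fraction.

Row minima: U → -5, M → -5, D → -9; maximin = -5.
Column maxima: Left → 2, Right → -4; minimax = -4.
-5 ≠ -4, so there is no saddle point; optimal play is mixed.
D is strictly dominated by U, so Row never plays it.
On the remaining 2×2 (U, M vs Left, Right):
Let Row play U with probability p. Expected payoff against Left: (-5)p + 2(1−p) = −7p + 2; against Right: (-4)p + (-5)(1−p) = p − 5.
Setting these equal: −7p + 2 = p − 5 ⇒ −8p = -7 ⇒ p = 7/8, and the value is (-7)·(7/8) + 2 = -33/8.
For Column: with q = P(Left), equating U's and M's payoffs gives −q − 4 = 7q − 5 ⇒ q = 1/8.

7/8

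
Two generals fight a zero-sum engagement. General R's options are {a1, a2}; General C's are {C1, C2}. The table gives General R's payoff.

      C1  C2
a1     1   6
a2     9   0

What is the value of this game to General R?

Row minima: a1 → 1, a2 → 0; maximin = 1.
Column maxima: C1 → 9, C2 → 6; minimax = 6.
1 ≠ 6, so there is no saddle point; optimal play is mixed.
Let General R play a1 with probability p. Expected payoff against C1: 1p + 9(1−p) = −8p + 9; against C2: 6p + 0(1−p) = 6p.
Setting these equal: −8p + 9 = 6p ⇒ −14p = -9 ⇒ p = 9/14, and the value is (-8)·(9/14) + 9 = 27/7.
For General C: with q = P(C1), equating a1's and a2's payoffs gives −5q + 6 = 9q ⇒ q = 3/7.

27/7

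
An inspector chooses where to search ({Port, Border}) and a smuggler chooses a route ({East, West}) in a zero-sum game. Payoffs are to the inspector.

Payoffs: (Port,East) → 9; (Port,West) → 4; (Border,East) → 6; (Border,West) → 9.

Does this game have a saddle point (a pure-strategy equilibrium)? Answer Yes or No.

Row minima: Port → 4, Border → 6; maximin = 6.
Column maxima: East → 9, West → 9; minimax = 9.
6 ≠ 9, so no pure-strategy equilibrium exists.

No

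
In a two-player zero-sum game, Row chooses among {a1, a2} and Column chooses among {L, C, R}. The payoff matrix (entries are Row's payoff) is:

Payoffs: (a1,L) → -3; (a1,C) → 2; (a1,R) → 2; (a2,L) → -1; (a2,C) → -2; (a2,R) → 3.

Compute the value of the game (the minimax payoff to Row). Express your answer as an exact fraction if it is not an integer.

Row minima: a1 → -3, a2 → -2; maximin = -2.
Column maxima: L → -1, C → 2, R → 3; minimax = -1.
-2 ≠ -1, so there is no saddle point; optimal play is mixed.
R is strictly dominated by L (it gives Row strictly more in every row), so Column never plays it.
On the remaining 2×2 (a1, a2 vs L, C):
Let Row play a1 with probability p. Expected payoff against L: (-3)p + (-1)(1−p) = −2p − 1; against C: 2p + (-2)(1−p) = 4p − 2.
Setting these equal: −2p − 1 = 4p − 2 ⇒ −6p = -1 ⇒ p = 1/6, and the value is (-2)·(1/6) − 1 = -4/3.
For Column: with q = P(L), equating a1's and a2's payoffs gives −5q + 2 = q − 2 ⇒ q = 2/3.

-4/3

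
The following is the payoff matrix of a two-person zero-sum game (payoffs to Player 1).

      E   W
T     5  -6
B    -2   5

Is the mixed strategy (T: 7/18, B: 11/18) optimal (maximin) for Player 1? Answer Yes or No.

Against E this mix gives (7/18)·5 + (11/18)·(-2) = 13/18.
Against W this mix gives (7/18)·(-6) + (11/18)·5 = 13/18.
All of Player 2's active replies (E, W) yield 13/18, and no column does worse for Player 1. The mix makes Player 2 indifferent and guarantees 13/18, so it is optimal.

Yes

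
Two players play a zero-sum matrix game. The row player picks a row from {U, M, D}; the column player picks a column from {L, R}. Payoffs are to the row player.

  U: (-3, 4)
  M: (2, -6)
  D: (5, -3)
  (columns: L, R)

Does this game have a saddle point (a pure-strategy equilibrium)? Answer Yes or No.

Row minima: U → -3, M → -6, D → -3; maximin = -3.
Column maxima: L → 5, R → 4; minimax = 4.
-3 ≠ 4, so no pure-strategy equilibrium exists.

No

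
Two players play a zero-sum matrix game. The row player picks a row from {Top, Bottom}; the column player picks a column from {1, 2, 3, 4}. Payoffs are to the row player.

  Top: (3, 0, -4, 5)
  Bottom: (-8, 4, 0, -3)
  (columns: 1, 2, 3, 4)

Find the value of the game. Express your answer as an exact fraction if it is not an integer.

-32/15

Row minima: Top → -4, Bottom → -8; maximin = -4.
Column maxima: 1 → 3, 2 → 4, 3 → 0, 4 → 5; minimax = 0.
-4 ≠ 0, so there is no saddle point; optimal play is mixed.
2 is strictly dominated by 3 (it gives the row player strictly more in every row), so the column player never plays it.
4 is strictly dominated by 1 (it gives the row player strictly more in every row), so the column player never plays it.
On the remaining 2×2 (Top, Bottom vs 1, 3):
Let the row player play Top with probability p. Expected payoff against 1: 3p + (-8)(1−p) = 11p − 8; against 3: (-4)p + 0(1−p) = −4p.
Setting these equal: 11p − 8 = −4p ⇒ 15p = 8 ⇒ p = 8/15, and the value is (11)·(8/15) − 8 = -32/15.
For the column player: with q = P(1), equating Top's and Bottom's payoffs gives 7q − 4 = −8q ⇒ q = 4/15.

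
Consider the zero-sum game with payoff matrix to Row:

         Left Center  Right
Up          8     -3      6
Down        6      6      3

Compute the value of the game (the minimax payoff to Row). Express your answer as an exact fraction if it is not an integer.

15/4

Row minima: Up → -3, Down → 3; maximin = 3.
Column maxima: Left → 8, Center → 6, Right → 6; minimax = 6.
3 ≠ 6, so there is no saddle point; optimal play is mixed.
Left is strictly dominated by Right (it gives Row strictly more in every row), so Column never plays it.
On the remaining 2×2 (Up, Down vs Center, Right):
Let Row play Up with probability p. Expected payoff against Center: (-3)p + 6(1−p) = −9p + 6; against Right: 6p + 3(1−p) = 3p + 3.
Setting these equal: −9p + 6 = 3p + 3 ⇒ −12p = -3 ⇒ p = 1/4, and the value is (-9)·(1/4) + 6 = 15/4.
For Column: with q = P(Center), equating Up's and Down's payoffs gives −9q + 6 = 3q + 3 ⇒ q = 1/4.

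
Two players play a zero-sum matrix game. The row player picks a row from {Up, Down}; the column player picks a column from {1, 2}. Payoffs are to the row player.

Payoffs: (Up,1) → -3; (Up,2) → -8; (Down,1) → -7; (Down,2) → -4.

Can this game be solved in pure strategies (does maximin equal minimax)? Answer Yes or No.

Row minima: Up → -8, Down → -7; maximin = -7.
Column maxima: 1 → -3, 2 → -4; minimax = -4.
-7 ≠ -4, so no pure-strategy equilibrium exists.

No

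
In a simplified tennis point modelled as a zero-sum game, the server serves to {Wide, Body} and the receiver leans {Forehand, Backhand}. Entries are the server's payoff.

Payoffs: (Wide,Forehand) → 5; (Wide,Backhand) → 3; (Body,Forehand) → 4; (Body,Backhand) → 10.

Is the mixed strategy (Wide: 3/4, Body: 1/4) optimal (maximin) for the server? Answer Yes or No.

Against Forehand this mix gives (3/4)·5 + (1/4)·4 = 19/4.
Against Backhand this mix gives (3/4)·3 + (1/4)·10 = 19/4.
All of the receiver's active replies (Forehand, Backhand) yield 19/4, and no column does worse for the server. The mix makes the receiver indifferent and guarantees 19/4, so it is optimal.

Yes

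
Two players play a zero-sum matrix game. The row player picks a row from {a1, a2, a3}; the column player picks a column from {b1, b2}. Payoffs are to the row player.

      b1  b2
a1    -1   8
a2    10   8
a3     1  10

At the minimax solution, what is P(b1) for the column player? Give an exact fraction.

2/11

Row minima: a1 → -1, a2 → 8, a3 → 1; maximin = 8.
Column maxima: b1 → 10, b2 → 10; minimax = 10.
8 ≠ 10, so there is no saddle point; optimal play is mixed.
a1 is strictly dominated by a3, so the row player never plays it.
On the remaining 2×2 (a2, a3 vs b1, b2):
Let the row player play a2 with probability p. Expected payoff against b1: 10p + 1(1−p) = 9p + 1; against b2: 8p + 10(1−p) = −2p + 10.
Setting these equal: 9p + 1 = −2p + 10 ⇒ 11p = 9 ⇒ p = 9/11, and the value is (9)·(9/11) + 1 = 92/11.
For the column player: with q = P(b1), equating a2's and a3's payoffs gives 2q + 8 = −9q + 10 ⇒ q = 2/11.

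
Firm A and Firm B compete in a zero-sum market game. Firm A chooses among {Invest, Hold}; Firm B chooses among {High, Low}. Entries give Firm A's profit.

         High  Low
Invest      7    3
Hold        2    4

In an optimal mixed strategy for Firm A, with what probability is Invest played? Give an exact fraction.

Row minima: Invest → 3, Hold → 2; maximin = 3.
Column maxima: High → 7, Low → 4; minimax = 4.
3 ≠ 4, so there is no saddle point; optimal play is mixed.
Let Firm A play Invest with probability p. Expected payoff against High: 7p + 2(1−p) = 5p + 2; against Low: 3p + 4(1−p) = −p + 4.
Setting these equal: 5p + 2 = −p + 4 ⇒ 6p = 2 ⇒ p = 1/3, and the value is (5)·(1/3) + 2 = 11/3.
For Firm B: with q = P(High), equating Invest's and Hold's payoffs gives 4q + 3 = −2q + 4 ⇒ q = 1/6.

1/3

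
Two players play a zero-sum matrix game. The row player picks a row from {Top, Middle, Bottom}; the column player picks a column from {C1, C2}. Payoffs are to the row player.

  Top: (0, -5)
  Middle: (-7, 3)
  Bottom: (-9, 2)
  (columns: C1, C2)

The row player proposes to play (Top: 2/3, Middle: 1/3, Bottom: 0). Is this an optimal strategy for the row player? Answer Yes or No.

Yes

Against C1 this mix gives (2/3)·0 + (1/3)·(-7) = -7/3.
Against C2 this mix gives (2/3)·(-5) + (1/3)·3 = -7/3.
All of the column player's active replies (C1, C2) yield -7/3, and no column does worse for the row player. The mix makes the column player indifferent and guarantees -7/3, so it is optimal.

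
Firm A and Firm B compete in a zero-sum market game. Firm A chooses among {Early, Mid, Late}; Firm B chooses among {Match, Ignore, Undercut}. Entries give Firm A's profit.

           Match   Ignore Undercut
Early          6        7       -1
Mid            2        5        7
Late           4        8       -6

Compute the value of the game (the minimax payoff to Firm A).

Row minima: Early → -1, Mid → 2, Late → -6; maximin = 2.
Column maxima: Match → 6, Ignore → 8, Undercut → 7; minimax = 6.
2 ≠ 6, so there is no saddle point; optimal play is mixed.
Ignore is strictly dominated by Match (it gives Firm A strictly more in every row), so Firm B never plays it.
With Ignore eliminated, Late is strictly dominated by Early (Early gives Firm A strictly more in every remaining column), so Firm A never plays it.
On the remaining 2×2 (Early, Mid vs Match, Undercut):
Let Firm A play Early with probability p. Expected payoff against Match: 6p + 2(1−p) = 4p + 2; against Undercut: (-1)p + 7(1−p) = −8p + 7.
Setting these equal: 4p + 2 = −8p + 7 ⇒ 12p = 5 ⇒ p = 5/12, and the value is (4)·(5/12) + 2 = 11/3.
For Firm B: with q = P(Match), equating Early's and Mid's payoffs gives 7q − 1 = −5q + 7 ⇒ q = 2/3.

11/3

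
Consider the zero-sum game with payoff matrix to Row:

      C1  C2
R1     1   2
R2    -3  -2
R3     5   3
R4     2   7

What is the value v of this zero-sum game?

29/7

Row minima: R1 → 1, R2 → -3, R3 → 3, R4 → 2; maximin = 3.
Column maxima: C1 → 5, C2 → 7; minimax = 5.
3 ≠ 5, so there is no saddle point; optimal play is mixed.
R1 is strictly dominated by R3, so Row never plays it.
R2 is strictly dominated by R3, so Row never plays it.
On the remaining 2×2 (R3, R4 vs C1, C2):
Let Row play R3 with probability p. Expected payoff against C1: 5p + 2(1−p) = 3p + 2; against C2: 3p + 7(1−p) = −4p + 7.
Setting these equal: 3p + 2 = −4p + 7 ⇒ 7p = 5 ⇒ p = 5/7, and the value is (3)·(5/7) + 2 = 29/7.
For Column: with q = P(C1), equating R3's and R4's payoffs gives 2q + 3 = −5q + 7 ⇒ q = 4/7.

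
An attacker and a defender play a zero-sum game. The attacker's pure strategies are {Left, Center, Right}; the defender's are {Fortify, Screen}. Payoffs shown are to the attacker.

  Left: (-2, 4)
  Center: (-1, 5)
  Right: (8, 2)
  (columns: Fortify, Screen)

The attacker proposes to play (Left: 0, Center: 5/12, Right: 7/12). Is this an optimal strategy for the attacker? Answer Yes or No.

Against Fortify this mix gives (5/12)·(-1) + (7/12)·8 = 17/4.
Against Screen this mix gives (5/12)·5 + (7/12)·2 = 13/4.
The defender will play Screen, holding the attacker to 13/4. Shifting weight toward the row that does better against Screen would raise this floor (the equalizing mix achieves 7/2 against both Screen and Fortify), so the proposed strategy is not optimal.

No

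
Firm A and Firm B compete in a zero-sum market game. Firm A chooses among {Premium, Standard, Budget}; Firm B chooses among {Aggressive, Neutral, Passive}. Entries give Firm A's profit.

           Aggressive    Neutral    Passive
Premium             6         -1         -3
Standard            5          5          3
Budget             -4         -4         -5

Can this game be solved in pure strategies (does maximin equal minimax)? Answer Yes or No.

Row minima: Premium → -3, Standard → 3, Budget → -5; maximin = 3.
Column maxima: Aggressive → 6, Neutral → 5, Passive → 3; minimax = 3.
maximin = minimax = 3, so a saddle point exists.

Yes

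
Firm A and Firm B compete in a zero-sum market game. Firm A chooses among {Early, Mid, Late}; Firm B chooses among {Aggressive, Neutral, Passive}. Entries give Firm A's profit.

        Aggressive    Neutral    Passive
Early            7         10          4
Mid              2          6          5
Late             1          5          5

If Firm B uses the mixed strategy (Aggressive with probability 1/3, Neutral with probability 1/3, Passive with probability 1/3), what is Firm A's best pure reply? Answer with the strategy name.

Expected payoff of Early: (1/3)·7 + (1/3)·10 + (1/3)·4 = 7.
Expected payoff of Mid: (1/3)·2 + (1/3)·6 + (1/3)·5 = 13/3.
Expected payoff of Late: (1/3)·1 + (1/3)·5 + (1/3)·5 = 11/3.
The largest is 7, so Firm A's best response is Early.

Early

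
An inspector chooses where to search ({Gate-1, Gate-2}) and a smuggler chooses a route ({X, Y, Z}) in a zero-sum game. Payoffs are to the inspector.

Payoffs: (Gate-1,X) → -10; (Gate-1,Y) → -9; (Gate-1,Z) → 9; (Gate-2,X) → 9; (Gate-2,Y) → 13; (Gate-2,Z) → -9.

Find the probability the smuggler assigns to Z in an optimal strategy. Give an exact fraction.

Row minima: Gate-1 → -10, Gate-2 → -9; maximin = -9.
Column maxima: X → 9, Y → 13, Z → 9; minimax = 9.
-9 ≠ 9, so there is no saddle point; optimal play is mixed.
Y is strictly dominated by X (it gives the inspector strictly more in every row), so the smuggler never plays it.
On the remaining 2×2 (Gate-1, Gate-2 vs X, Z):
Let the inspector play Gate-1 with probability p. Expected payoff against X: (-10)p + 9(1−p) = −19p + 9; against Z: 9p + (-9)(1−p) = 18p − 9.
Setting these equal: −19p + 9 = 18p − 9 ⇒ −37p = -18 ⇒ p = 18/37, and the value is (-19)·(18/37) + 9 = -9/37.
For the smuggler: with q = P(X), equating Gate-1's and Gate-2's payoffs gives −19q + 9 = 18q − 9 ⇒ q = 18/37.

19/37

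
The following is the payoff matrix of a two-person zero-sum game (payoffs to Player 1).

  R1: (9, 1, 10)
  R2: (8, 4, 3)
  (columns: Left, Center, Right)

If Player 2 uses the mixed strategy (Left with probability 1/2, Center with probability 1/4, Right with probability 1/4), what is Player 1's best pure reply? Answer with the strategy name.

R1

Expected payoff of R1: (1/2)·9 + (1/4)·1 + (1/4)·10 = 29/4.
Expected payoff of R2: (1/2)·8 + (1/4)·4 + (1/4)·3 = 23/4.
The largest is 29/4, so Player 1's best response is R1.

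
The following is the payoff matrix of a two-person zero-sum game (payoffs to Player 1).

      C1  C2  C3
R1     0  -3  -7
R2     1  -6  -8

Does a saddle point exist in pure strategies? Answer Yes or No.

Row minima: R1 → -7, R2 → -8; maximin = -7.
Column maxima: C1 → 1, C2 → -3, C3 → -7; minimax = -7.
maximin = minimax = -7, so a saddle point exists.

Yes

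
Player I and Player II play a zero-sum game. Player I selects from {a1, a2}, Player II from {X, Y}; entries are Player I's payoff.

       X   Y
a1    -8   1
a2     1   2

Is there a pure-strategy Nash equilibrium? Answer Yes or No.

Row minima: a1 → -8, a2 → 1; maximin = 1.
Column maxima: X → 1, Y → 2; minimax = 1.
maximin = minimax = 1, so a saddle point exists.

Yes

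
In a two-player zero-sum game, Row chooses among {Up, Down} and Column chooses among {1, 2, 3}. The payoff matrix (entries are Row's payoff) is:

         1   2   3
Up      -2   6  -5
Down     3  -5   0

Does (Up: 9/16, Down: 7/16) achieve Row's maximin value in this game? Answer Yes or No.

Against 1 this mix gives (9/16)·(-2) + (7/16)·3 = 3/16.
Against 2 this mix gives (9/16)·6 + (7/16)·(-5) = 19/16.
Against 3 this mix gives (9/16)·(-5) + (7/16)·0 = -45/16.
Column will play 3, holding Row to -45/16. Shifting weight toward the row that does better against 3 would raise this floor (the equalizing mix achieves -25/16 against both 3 and 2), so the proposed strategy is not optimal.

No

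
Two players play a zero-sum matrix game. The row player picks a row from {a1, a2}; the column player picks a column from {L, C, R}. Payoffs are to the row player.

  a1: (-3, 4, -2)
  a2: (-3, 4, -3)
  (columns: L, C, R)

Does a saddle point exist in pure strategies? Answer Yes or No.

Yes

Row minima: a1 → -3, a2 → -3; maximin = -3.
Column maxima: L → -3, C → 4, R → -2; minimax = -3.
maximin = minimax = -3, so a saddle point exists.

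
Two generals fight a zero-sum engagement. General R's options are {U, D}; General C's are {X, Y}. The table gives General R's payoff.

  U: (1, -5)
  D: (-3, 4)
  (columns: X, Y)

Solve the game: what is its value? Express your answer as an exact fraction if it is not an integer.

Row minima: U → -5, D → -3; maximin = -3.
Column maxima: X → 1, Y → 4; minimax = 1.
-3 ≠ 1, so there is no saddle point; optimal play is mixed.
Let General R play U with probability p. Expected payoff against X: 1p + (-3)(1−p) = 4p − 3; against Y: (-5)p + 4(1−p) = −9p + 4.
Setting these equal: 4p − 3 = −9p + 4 ⇒ 13p = 7 ⇒ p = 7/13, and the value is (4)·(7/13) − 3 = -11/13.
For General C: with q = P(X), equating U's and D's payoffs gives 6q − 5 = −7q + 4 ⇒ q = 9/13.

-11/13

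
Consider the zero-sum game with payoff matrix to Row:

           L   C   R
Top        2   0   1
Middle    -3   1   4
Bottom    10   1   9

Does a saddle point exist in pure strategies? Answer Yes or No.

Row minima: Top → 0, Middle → -3, Bottom → 1; maximin = 1.
Column maxima: L → 10, C → 1, R → 9; minimax = 1.
maximin = minimax = 1, so a saddle point exists.

Yes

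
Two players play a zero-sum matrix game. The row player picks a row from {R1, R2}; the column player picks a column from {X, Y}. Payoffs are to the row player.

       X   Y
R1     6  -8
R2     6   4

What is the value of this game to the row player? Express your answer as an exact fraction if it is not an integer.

Row minima: R1 → -8, R2 → 4; maximin = 4.
Column maxima: X → 6, Y → 4; minimax = 4.
Since maximin = minimax = 4, there is a saddle point and the value is 4.

4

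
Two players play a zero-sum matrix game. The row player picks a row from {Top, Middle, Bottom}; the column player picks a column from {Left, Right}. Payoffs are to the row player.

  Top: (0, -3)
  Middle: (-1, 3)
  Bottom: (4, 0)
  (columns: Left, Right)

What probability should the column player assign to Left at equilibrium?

Row minima: Top → -3, Middle → -1, Bottom → 0; maximin = 0.
Column maxima: Left → 4, Right → 3; minimax = 3.
0 ≠ 3, so there is no saddle point; optimal play is mixed.
Top is strictly dominated by Bottom, so the row player never plays it.
On the remaining 2×2 (Middle, Bottom vs Left, Right):
Let the row player play Middle with probability p. Expected payoff against Left: (-1)p + 4(1−p) = −5p + 4; against Right: 3p + 0(1−p) = 3p.
Setting these equal: −5p + 4 = 3p ⇒ −8p = -4 ⇒ p = 1/2, and the value is (-5)·(1/2) + 4 = 3/2.
For the column player: with q = P(Left), equating Middle's and Bottom's payoffs gives −4q + 3 = 4q ⇒ q = 3/8.

3/8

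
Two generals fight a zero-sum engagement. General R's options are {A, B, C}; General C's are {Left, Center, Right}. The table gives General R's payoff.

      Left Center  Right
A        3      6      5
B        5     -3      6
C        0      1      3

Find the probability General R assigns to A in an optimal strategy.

Row minima: A → 3, B → -3, C → 0; maximin = 3.
Column maxima: Left → 5, Center → 6, Right → 6; minimax = 5.
3 ≠ 5, so there is no saddle point; optimal play is mixed.
C is strictly dominated by A, so General R never plays it.
Right is strictly dominated by Left (it gives General R strictly more in every row), so General C never plays it.
On the remaining 2×2 (A, B vs Left, Center):
Let General R play A with probability p. Expected payoff against Left: 3p + 5(1−p) = −2p + 5; against Center: 6p + (-3)(1−p) = 9p − 3.
Setting these equal: −2p + 5 = 9p − 3 ⇒ −11p = -8 ⇒ p = 8/11, and the value is (-2)·(8/11) + 5 = 39/11.
For General C: with q = P(Left), equating A's and B's payoffs gives −3q + 6 = 8q − 3 ⇒ q = 9/11.

8/11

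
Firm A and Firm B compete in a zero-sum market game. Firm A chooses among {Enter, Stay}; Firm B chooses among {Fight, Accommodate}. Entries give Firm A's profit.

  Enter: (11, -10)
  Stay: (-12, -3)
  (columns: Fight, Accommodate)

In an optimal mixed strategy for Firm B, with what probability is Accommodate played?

23/30

Row minima: Enter → -10, Stay → -12; maximin = -10.
Column maxima: Fight → 11, Accommodate → -3; minimax = -3.
-10 ≠ -3, so there is no saddle point; optimal play is mixed.
Let Firm A play Enter with probability p. Expected payoff against Fight: 11p + (-12)(1−p) = 23p − 12; against Accommodate: (-10)p + (-3)(1−p) = −7p − 3.
Setting these equal: 23p − 12 = −7p − 3 ⇒ 30p = 9 ⇒ p = 3/10, and the value is (23)·(3/10) − 12 = -51/10.
For Firm B: with q = P(Fight), equating Enter's and Stay's payoffs gives 21q − 10 = −9q − 3 ⇒ q = 7/30.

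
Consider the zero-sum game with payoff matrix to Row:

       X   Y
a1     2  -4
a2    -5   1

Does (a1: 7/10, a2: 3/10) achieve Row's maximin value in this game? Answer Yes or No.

Against X this mix gives (7/10)·2 + (3/10)·(-5) = -1/10.
Against Y this mix gives (7/10)·(-4) + (3/10)·1 = -5/2.
Column will play Y, holding Row to -5/2. Shifting weight toward the row that does better against Y would raise this floor (the equalizing mix achieves -3/2 against both Y and X), so the proposed strategy is not optimal.

No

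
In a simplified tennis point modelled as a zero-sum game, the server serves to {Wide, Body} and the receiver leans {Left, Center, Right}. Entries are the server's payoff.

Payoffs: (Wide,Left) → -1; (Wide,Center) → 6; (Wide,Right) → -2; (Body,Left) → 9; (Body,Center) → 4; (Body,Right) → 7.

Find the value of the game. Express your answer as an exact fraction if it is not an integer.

Row minima: Wide → -2, Body → 4; maximin = 4.
Column maxima: Left → 9, Center → 6, Right → 7; minimax = 6.
4 ≠ 6, so there is no saddle point; optimal play is mixed.
Left is strictly dominated by Right (it gives the server strictly more in every row), so the receiver never plays it.
On the remaining 2×2 (Wide, Body vs Center, Right):
Let the server play Wide with probability p. Expected payoff against Center: 6p + 4(1−p) = 2p + 4; against Right: (-2)p + 7(1−p) = −9p + 7.
Setting these equal: 2p + 4 = −9p + 7 ⇒ 11p = 3 ⇒ p = 3/11, and the value is (2)·(3/11) + 4 = 50/11.
For the receiver: with q = P(Center), equating Wide's and Body's payoffs gives 8q − 2 = −3q + 7 ⇒ q = 9/11.

50/11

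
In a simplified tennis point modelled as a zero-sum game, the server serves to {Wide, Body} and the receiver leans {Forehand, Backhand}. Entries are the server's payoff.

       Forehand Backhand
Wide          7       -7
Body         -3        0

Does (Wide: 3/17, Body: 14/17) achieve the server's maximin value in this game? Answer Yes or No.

Against Forehand this mix gives (3/17)·7 + (14/17)·(-3) = -21/17.
Against Backhand this mix gives (3/17)·(-7) + (14/17)·0 = -21/17.
All of the receiver's active replies (Forehand, Backhand) yield -21/17, and no column does worse for the server. The mix makes the receiver indifferent and guarantees -21/17, so it is optimal.

Yes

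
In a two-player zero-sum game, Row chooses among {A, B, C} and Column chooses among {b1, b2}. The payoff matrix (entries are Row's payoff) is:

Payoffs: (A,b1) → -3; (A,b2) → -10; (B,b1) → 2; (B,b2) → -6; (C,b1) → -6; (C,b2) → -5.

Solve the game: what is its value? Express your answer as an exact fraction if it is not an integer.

Row minima: A → -10, B → -6, C → -6; maximin = -6.
Column maxima: b1 → 2, b2 → -5; minimax = -5.
-6 ≠ -5, so there is no saddle point; optimal play is mixed.
A is strictly dominated by B, so Row never plays it.
On the remaining 2×2 (B, C vs b1, b2):
Let Row play B with probability p. Expected payoff against b1: 2p + (-6)(1−p) = 8p − 6; against b2: (-6)p + (-5)(1−p) = −p − 5.
Setting these equal: 8p − 6 = −p − 5 ⇒ 9p = 1 ⇒ p = 1/9, and the value is (8)·(1/9) − 6 = -46/9.
For Column: with q = P(b1), equating B's and C's payoffs gives 8q − 6 = −q − 5 ⇒ q = 1/9.

-46/9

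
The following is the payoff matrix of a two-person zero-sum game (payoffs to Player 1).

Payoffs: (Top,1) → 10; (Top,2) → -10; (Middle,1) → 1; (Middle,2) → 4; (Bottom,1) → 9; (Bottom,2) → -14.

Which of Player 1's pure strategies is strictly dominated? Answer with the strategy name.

Top gives a strictly higher payoff than Bottom against every column: 10 > 9, -10 > -14.
So Bottom is strictly dominated and Player 1 never plays it.

Bottom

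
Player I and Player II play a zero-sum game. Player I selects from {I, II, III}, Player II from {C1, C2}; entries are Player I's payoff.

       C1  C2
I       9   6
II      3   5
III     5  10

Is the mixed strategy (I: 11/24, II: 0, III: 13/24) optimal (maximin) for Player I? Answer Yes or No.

No

Against C1 this mix gives (11/24)·9 + (13/24)·5 = 41/6.
Against C2 this mix gives (11/24)·6 + (13/24)·10 = 49/6.
Player II will play C1, holding Player I to 41/6. Shifting weight toward the row that does better against C1 would raise this floor (the equalizing mix achieves 15/2 against both C1 and C2), so the proposed strategy is not optimal.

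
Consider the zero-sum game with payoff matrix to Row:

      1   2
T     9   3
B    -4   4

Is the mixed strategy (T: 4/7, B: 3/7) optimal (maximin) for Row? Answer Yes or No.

Against 1 this mix gives (4/7)·9 + (3/7)·(-4) = 24/7.
Against 2 this mix gives (4/7)·3 + (3/7)·4 = 24/7.
All of Column's active replies (1, 2) yield 24/7, and no column does worse for Row. The mix makes Column indifferent and guarantees 24/7, so it is optimal.

Yes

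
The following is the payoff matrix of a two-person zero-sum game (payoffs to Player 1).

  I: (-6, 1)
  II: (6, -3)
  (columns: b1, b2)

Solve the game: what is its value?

Row minima: I → -6, II → -3; maximin = -3.
Column maxima: b1 → 6, b2 → 1; minimax = 1.
-3 ≠ 1, so there is no saddle point; optimal play is mixed.
Let Player 1 play I with probability p. Expected payoff against b1: (-6)p + 6(1−p) = −12p + 6; against b2: 1p + (-3)(1−p) = 4p − 3.
Setting these equal: −12p + 6 = 4p − 3 ⇒ −16p = -9 ⇒ p = 9/16, and the value is (-12)·(9/16) + 6 = -3/4.
For Player 2: with q = P(b1), equating I's and II's payoffs gives −7q + 1 = 9q − 3 ⇒ q = 1/4.

-3/4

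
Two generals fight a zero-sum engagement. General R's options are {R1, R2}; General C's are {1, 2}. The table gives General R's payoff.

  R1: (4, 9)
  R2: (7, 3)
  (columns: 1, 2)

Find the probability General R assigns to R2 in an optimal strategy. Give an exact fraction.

Row minima: R1 → 4, R2 → 3; maximin = 4.
Column maxima: 1 → 7, 2 → 9; minimax = 7.
4 ≠ 7, so there is no saddle point; optimal play is mixed.
Let General R play R1 with probability p. Expected payoff against 1: 4p + 7(1−p) = −3p + 7; against 2: 9p + 3(1−p) = 6p + 3.
Setting these equal: −3p + 7 = 6p + 3 ⇒ −9p = -4 ⇒ p = 4/9, and the value is (-3)·(4/9) + 7 = 17/3.
For General C: with q = P(1), equating R1's and R2's payoffs gives −5q + 9 = 4q + 3 ⇒ q = 2/3.

5/9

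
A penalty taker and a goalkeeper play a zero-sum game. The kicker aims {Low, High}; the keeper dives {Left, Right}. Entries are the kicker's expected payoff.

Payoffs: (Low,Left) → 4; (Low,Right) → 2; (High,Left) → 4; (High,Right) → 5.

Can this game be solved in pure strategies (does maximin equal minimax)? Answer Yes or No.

Row minima: Low → 2, High → 4; maximin = 4.
Column maxima: Left → 4, Right → 5; minimax = 4.
maximin = minimax = 4, so a saddle point exists.

Yes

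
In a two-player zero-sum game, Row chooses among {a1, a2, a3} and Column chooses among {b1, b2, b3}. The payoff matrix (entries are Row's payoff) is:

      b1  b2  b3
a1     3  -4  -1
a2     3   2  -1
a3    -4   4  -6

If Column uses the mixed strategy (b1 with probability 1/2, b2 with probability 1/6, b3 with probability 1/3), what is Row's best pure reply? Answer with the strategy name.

Expected payoff of a1: (1/2)·3 + (1/6)·(-4) + (1/3)·(-1) = 1/2.
Expected payoff of a2: (1/2)·3 + (1/6)·2 + (1/3)·(-1) = 3/2.
Expected payoff of a3: (1/2)·(-4) + (1/6)·4 + (1/3)·(-6) = -10/3.
The largest is 3/2, so Row's best response is a2.

a2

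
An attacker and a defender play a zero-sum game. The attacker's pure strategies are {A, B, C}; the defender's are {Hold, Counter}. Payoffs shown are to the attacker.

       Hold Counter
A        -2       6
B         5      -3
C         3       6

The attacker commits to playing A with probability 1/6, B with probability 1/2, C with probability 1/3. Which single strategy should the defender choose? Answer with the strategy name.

Counter

If the defender plays Hold, the attacker's expected payoff is (1/6)·(-2) + (1/2)·5 + (1/3)·3 = 19/6.
If the defender plays Counter, the attacker's expected payoff is (1/6)·6 + (1/2)·(-3) + (1/3)·6 = 3/2.
The defender minimizes the attacker's payoff; the smallest is 3/2, so the best response is Counter.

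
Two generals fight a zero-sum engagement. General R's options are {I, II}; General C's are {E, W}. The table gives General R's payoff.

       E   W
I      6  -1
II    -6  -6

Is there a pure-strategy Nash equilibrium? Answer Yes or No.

Yes

Row minima: I → -1, II → -6; maximin = -1.
Column maxima: E → 6, W → -1; minimax = -1.
maximin = minimax = -1, so a saddle point exists.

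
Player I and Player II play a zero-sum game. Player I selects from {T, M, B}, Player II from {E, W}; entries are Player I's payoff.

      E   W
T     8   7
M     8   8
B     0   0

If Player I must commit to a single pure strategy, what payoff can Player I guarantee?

8

Row minima: T → 7, M → 8, B → 0.
The best of these is 8.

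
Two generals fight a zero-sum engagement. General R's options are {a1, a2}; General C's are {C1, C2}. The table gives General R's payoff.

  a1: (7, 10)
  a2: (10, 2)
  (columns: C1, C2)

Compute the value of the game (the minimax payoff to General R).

86/11

Row minima: a1 → 7, a2 → 2; maximin = 7.
Column maxima: C1 → 10, C2 → 10; minimax = 10.
7 ≠ 10, so there is no saddle point; optimal play is mixed.
Let General R play a1 with probability p. Expected payoff against C1: 7p + 10(1−p) = −3p + 10; against C2: 10p + 2(1−p) = 8p + 2.
Setting these equal: −3p + 10 = 8p + 2 ⇒ −11p = -8 ⇒ p = 8/11, and the value is (-3)·(8/11) + 10 = 86/11.
For General C: with q = P(C1), equating a1's and a2's payoffs gives −3q + 10 = 8q + 2 ⇒ q = 8/11.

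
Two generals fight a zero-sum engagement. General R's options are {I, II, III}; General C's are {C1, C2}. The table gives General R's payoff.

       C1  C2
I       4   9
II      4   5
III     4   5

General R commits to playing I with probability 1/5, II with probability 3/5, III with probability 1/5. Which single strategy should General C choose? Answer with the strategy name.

If General C plays C1, General R's expected payoff is (1/5)·4 + (3/5)·4 + (1/5)·4 = 4.
If General C plays C2, General R's expected payoff is (1/5)·9 + (3/5)·5 + (1/5)·5 = 29/5.
General C minimizes General R's payoff; the smallest is 4, so the best response is C1.

C1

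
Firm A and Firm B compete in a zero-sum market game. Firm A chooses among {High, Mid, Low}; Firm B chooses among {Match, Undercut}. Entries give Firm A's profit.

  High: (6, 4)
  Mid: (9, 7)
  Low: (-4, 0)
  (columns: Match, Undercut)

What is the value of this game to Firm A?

Row minima: High → 4, Mid → 7, Low → -4; maximin = 7.
Column maxima: Match → 9, Undercut → 7; minimax = 7.
Since maximin = minimax = 7, there is a saddle point and the value is 7.

7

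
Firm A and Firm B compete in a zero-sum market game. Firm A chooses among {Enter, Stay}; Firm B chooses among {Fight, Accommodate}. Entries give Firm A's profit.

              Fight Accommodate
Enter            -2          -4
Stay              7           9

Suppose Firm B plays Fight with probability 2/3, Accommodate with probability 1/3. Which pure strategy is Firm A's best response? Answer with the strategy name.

Stay

Expected payoff of Enter: (2/3)·(-2) + (1/3)·(-4) = -8/3.
Expected payoff of Stay: (2/3)·7 + (1/3)·9 = 23/3.
The largest is 23/3, so Firm A's best response is Stay.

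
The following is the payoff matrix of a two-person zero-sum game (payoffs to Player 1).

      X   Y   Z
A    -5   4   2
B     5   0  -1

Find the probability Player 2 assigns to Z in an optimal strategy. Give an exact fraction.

10/13

Row minima: A → -5, B → -1; maximin = -1.
Column maxima: X → 5, Y → 4, Z → 2; minimax = 2.
-1 ≠ 2, so there is no saddle point; optimal play is mixed.
Y is strictly dominated by Z (it gives Player 1 strictly more in every row), so Player 2 never plays it.
On the remaining 2×2 (A, B vs X, Z):
Let Player 1 play A with probability p. Expected payoff against X: (-5)p + 5(1−p) = −10p + 5; against Z: 2p + (-1)(1−p) = 3p − 1.
Setting these equal: −10p + 5 = 3p − 1 ⇒ −13p = -6 ⇒ p = 6/13, and the value is (-10)·(6/13) + 5 = 5/13.
For Player 2: with q = P(X), equating A's and B's payoffs gives −7q + 2 = 6q − 1 ⇒ q = 3/13.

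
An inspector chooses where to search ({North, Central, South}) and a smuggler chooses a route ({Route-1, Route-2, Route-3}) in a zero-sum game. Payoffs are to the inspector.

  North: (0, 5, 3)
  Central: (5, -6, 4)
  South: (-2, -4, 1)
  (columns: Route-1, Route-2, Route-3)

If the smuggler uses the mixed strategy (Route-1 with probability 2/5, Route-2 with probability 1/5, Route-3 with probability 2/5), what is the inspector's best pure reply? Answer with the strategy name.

Central

Expected payoff of North: (2/5)·0 + (1/5)·5 + (2/5)·3 = 11/5.
Expected payoff of Central: (2/5)·5 + (1/5)·(-6) + (2/5)·4 = 12/5.
Expected payoff of South: (2/5)·(-2) + (1/5)·(-4) + (2/5)·1 = -6/5.
The largest is 12/5, so the inspector's best response is Central.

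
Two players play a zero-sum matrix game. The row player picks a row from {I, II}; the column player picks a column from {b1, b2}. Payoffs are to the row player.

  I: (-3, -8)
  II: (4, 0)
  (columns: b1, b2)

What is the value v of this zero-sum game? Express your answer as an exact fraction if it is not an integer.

0

Row minima: I → -8, II → 0; maximin = 0.
Column maxima: b1 → 4, b2 → 0; minimax = 0.
Since maximin = minimax = 0, there is a saddle point and the value is 0.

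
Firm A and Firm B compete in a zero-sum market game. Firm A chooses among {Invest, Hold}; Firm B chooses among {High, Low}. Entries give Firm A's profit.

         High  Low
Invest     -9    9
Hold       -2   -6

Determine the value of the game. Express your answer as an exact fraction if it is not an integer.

-36/11

Row minima: Invest → -9, Hold → -6; maximin = -6.
Column maxima: High → -2, Low → 9; minimax = -2.
-6 ≠ -2, so there is no saddle point; optimal play is mixed.
Let Firm A play Invest with probability p. Expected payoff against High: (-9)p + (-2)(1−p) = −7p − 2; against Low: 9p + (-6)(1−p) = 15p − 6.
Setting these equal: −7p − 2 = 15p − 6 ⇒ −22p = -4 ⇒ p = 2/11, and the value is (-7)·(2/11) − 2 = -36/11.
For Firm B: with q = P(High), equating Invest's and Hold's payoffs gives −18q + 9 = 4q − 6 ⇒ q = 15/22.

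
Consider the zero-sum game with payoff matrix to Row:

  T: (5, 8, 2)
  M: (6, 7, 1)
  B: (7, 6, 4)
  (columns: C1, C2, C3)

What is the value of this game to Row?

Row minima: T → 2, M → 1, B → 4; maximin = 4.
Column maxima: C1 → 7, C2 → 8, C3 → 4; minimax = 4.
Since maximin = minimax = 4, there is a saddle point and the value is 4.

4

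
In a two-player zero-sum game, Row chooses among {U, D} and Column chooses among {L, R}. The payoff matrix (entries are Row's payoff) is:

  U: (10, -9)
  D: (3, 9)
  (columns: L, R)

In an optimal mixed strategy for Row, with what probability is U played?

Row minima: U → -9, D → 3; maximin = 3.
Column maxima: L → 10, R → 9; minimax = 9.
3 ≠ 9, so there is no saddle point; optimal play is mixed.
Let Row play U with probability p. Expected payoff against L: 10p + 3(1−p) = 7p + 3; against R: (-9)p + 9(1−p) = −18p + 9.
Setting these equal: 7p + 3 = −18p + 9 ⇒ 25p = 6 ⇒ p = 6/25, and the value is (7)·(6/25) + 3 = 117/25.
For Column: with q = P(L), equating U's and D's payoffs gives 19q − 9 = −6q + 9 ⇒ q = 18/25.

6/25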